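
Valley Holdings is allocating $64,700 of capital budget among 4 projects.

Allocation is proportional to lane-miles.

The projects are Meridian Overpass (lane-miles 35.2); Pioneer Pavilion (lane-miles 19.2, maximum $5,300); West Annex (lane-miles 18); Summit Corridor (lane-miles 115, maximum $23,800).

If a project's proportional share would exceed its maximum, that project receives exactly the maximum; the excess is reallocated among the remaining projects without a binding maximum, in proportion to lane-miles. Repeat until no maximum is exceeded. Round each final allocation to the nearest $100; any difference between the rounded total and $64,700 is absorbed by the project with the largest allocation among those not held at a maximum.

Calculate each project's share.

Meridian Overpass: $23,600; Pioneer Pavilion: $5,300; West Annex: $12,000; Summit Corridor: $23,800

Total lane-miles = 187.4.
Pro-rata shares before constraints: Meridian Overpass 12,152.83; Pioneer Pavilion 6,628.82; West Annex 6,214.51; Summit Corridor 39,703.84.
Capped: Pioneer Pavilion ($5,300), Summit Corridor ($23,800); residual $35,600 reallocated over remaining lane-miles 53.2.
Remaining shares: Meridian Overpass 23,554.89 → $23,600; West Annex 12,045.11 → $12,000.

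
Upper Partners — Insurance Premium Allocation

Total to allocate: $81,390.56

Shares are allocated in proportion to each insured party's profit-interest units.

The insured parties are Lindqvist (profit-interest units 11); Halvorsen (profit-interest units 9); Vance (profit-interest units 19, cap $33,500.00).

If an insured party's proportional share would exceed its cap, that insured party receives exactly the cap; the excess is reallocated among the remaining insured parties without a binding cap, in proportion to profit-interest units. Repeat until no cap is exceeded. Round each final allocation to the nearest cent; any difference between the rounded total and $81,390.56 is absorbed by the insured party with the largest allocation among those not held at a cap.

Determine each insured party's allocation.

Combined profit-interest units = 39.
Proportional shares (ignoring caps): Lindqvist 22,956.3118; Halvorsen 18,782.4369; Vance 39,651.8113.
Held at cap: Vance ($33,500.00); remaining pool $47,890.56 reallocated over remaining profit-interest units 20.
Shares after redistribution: Lindqvist 26,339.8080 → $26,339.81; Halvorsen 21,550.7520 → $21,550.75.

Lindqvist: $26,339.81; Halvorsen: $21,550.75; Vance: $33,500.00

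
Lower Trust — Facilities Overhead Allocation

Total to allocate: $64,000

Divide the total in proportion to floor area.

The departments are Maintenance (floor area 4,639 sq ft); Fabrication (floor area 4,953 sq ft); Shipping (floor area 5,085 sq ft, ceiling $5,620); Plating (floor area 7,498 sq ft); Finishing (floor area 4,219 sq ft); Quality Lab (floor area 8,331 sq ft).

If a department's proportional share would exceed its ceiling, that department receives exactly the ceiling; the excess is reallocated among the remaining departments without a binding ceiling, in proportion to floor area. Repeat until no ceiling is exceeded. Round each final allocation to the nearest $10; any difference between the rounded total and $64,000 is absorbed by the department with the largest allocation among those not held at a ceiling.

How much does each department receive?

Maintenance: $9,140; Fabrication: $9,760; Shipping: $5,620; Plating: $14,770; Finishing: $8,310; Quality Lab: $16,400

Combined floor area = 34,725.
Unconstrained shares: Maintenance 8,549.92; Fabrication 9,128.64; Shipping 9,371.92; Plating 13,819.21; Finishing 7,775.84; Quality Lab 15,354.47.
Capped: Shipping ($5,620); balance $58,380 reallocated over remaining floor area 29,640.
Shares after redistribution: Maintenance 9,137.14 → $9,140; Fabrication 9,755.61 → $9,760; Plating 14,768.33 → $14,770; Finishing 8,309.89 → $8,310; Quality Lab 16,409.03 → $16,410.
Rounding difference −$10 applied to Quality Lab → $16,400.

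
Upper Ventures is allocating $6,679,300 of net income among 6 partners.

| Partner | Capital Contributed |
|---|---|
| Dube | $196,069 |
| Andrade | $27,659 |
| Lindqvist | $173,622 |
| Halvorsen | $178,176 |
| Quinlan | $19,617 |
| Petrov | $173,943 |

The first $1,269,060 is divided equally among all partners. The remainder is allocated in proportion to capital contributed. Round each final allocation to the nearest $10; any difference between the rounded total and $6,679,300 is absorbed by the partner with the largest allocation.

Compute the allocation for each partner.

$1,269,060 shared equally gives $211,510 per partner.
Remainder $5,410,240 by capital contributed (total 769,086): Dube 1,379,274.03 → $1,379,270; Andrade 194,570.99 → $194,570; Lindqvist 1,221,367.56 → $1,221,370; Halvorsen 1,253,403.29 → $1,253,400; Quinlan 137,998.45 → $138,000; Petrov 1,223,625.68 → $1,223,630.
Totals: Dube $211,510 + $1,379,270 = $1,590,780; Andrade $211,510 + $194,570 = $406,080; Lindqvist $211,510 + $1,221,370 = $1,432,880; Halvorsen $211,510 + $1,253,400 = $1,464,910; Quinlan $211,510 + $138,000 = $349,510; Petrov $211,510 + $1,223,630 = $1,435,140.

Dube: $1,590,780; Andrade: $406,080; Lindqvist: $1,432,880; Halvorsen: $1,464,910; Quinlan: $349,510; Petrov: $1,435,140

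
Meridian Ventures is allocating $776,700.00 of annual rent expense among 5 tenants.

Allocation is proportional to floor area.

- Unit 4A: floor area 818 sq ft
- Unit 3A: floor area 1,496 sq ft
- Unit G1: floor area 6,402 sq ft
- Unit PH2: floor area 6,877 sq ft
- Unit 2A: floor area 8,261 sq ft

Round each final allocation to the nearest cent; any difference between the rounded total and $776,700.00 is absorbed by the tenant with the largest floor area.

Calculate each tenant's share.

Unit 4A: $26,634.55 | Unit 3A: $48,710.62 | Unit G1: $208,452.81 | Unit PH2: $223,919.09 | Unit 2A: $268,982.93

Combined floor area = 818 + 1,496 + 6,402 + 6,877 + 8,261 = 23,854.
Proportional shares: Unit 4A 26,634.5519; Unit 3A 48,710.6230; Unit G1 208,452.8129; Unit PH2 223,919.0869; Unit 2A 268,982.9253.
Rounded to nearest cent: Unit 4A $26,634.55; Unit 3A $48,710.62; Unit G1 $208,452.81; Unit PH2 $223,919.09; Unit 2A $268,982.93. Sum = $776,700.00.
Sum already equals the total — no adjustment.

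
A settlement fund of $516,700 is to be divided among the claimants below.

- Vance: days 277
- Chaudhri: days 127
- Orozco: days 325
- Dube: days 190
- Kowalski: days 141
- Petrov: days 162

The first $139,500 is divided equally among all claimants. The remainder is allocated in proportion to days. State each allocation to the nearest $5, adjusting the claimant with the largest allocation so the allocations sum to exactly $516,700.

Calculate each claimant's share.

$139,500 shared equally gives $23,250 per claimant.
Remainder $377,200 by days (total 1,222): Vance 85,502.78 → $85,505; Chaudhri 39,201.64 → $39,200; Orozco 100,319.15 → $100,320; Dube 58,648.12 → $58,650; Kowalski 43,523.08 → $43,525; Petrov 50,005.24 → $50,005.
Rounding difference −$5 on remainder applied to Orozco.
Totals: Vance $23,250 + $85,505 = $108,755; Chaudhri $23,250 + $39,200 = $62,450; Orozco $23,250 + $100,315 = $123,565; Dube $23,250 + $58,650 = $81,900; Kowalski $23,250 + $43,525 = $66,775; Petrov $23,250 + $50,005 = $73,255.

Vance: $108,755 | Chaudhri: $62,450 | Orozco: $123,565 | Dube: $81,900 | Kowalski: $66,775 | Petrov: $73,255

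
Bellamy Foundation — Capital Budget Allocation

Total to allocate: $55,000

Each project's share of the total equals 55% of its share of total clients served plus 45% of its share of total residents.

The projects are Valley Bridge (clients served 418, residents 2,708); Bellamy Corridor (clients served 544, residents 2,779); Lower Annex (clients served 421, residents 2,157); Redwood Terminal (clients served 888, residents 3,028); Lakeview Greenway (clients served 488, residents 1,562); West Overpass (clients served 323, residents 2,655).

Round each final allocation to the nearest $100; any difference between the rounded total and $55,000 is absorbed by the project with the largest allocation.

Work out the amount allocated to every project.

Valley Bridge: $8,600; Bellamy Corridor: $10,000; Lower Annex: $7,700; Redwood Terminal: $13,700; Lakeview Greenway: $7,400; West Overpass: $7,600

Totals — clients served 3,082, residents 14,889.
Blended shares (55% clients served + 45% residents): Valley Bridge 0.1564; Bellamy Corridor 0.1811; Lower Annex 0.1403; Redwood Terminal 0.2500; Lakeview Greenway 0.1343; West Overpass 0.1379.
Raw shares: Valley Bridge 8,604.20; Bellamy Corridor 9,958.92; Lower Annex 7,717.72; Redwood Terminal 13,749.22; Lakeview Greenway 7,386.26; West Overpass 7,583.67.
Rounded to nearest $100: Valley Bridge $8,600; Bellamy Corridor $10,000; Lower Annex $7,700; Redwood Terminal $13,700; Lakeview Greenway $7,400; West Overpass $7,600. Sum = $55,000.
Rounded total matches; no reconciliation needed.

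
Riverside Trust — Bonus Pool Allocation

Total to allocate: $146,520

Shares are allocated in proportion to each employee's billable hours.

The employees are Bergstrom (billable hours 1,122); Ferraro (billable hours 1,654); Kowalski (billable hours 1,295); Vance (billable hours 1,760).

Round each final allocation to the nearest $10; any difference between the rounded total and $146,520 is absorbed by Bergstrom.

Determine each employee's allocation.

Bergstrom: $28,200 | Ferraro: $41,560 | Kowalski: $32,540 | Vance: $44,220

Total billable hours = 5,831.
Pro-rata amounts: Bergstrom 1,122/5,831 × $146,520 = 28,193.35; Ferraro 1,654/5,831 × $146,520 = 41,561.32; Kowalski 1,295/5,831 × $146,520 = 32,540.46; Vance 1,760/5,831 × $146,520 = 44,224.87.
After rounding ($10): Bergstrom $28,190; Ferraro $41,560; Kowalski $32,540; Vance $44,220. Sum = $146,510.
Difference $146,520 − $146,510 = +$10 applied to Bergstrom: Bergstrom becomes $28,200.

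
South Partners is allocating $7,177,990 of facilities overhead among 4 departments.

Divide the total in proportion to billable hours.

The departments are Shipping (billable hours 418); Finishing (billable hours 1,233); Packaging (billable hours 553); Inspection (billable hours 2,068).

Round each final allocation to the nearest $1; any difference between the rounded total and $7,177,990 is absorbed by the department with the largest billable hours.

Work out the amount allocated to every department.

Total billable hours = 418 + 1,233 + 553 + 2,068 = 4,272.
Proportional shares: Shipping 702,340.78; Finishing 2,071,737.28; Packaging 929,173.33; Inspection 3,474,738.60.
After rounding ($1): Shipping $702,341; Finishing $2,071,737; Packaging $929,173; Inspection $3,474,739. Sum = $7,177,990.
No rounding difference to absorb.

Shipping: $702,341 · Finishing: $2,071,737 · Packaging: $929,173 · Inspection: $3,474,739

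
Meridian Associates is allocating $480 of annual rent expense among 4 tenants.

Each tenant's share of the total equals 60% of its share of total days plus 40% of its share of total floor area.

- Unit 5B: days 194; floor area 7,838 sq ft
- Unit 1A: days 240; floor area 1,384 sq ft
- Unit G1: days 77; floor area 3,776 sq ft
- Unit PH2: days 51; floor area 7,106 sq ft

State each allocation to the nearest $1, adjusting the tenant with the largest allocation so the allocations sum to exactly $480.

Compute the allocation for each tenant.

Unit 5B: $174 · Unit 1A: $136 · Unit G1: $76 · Unit PH2: $94

Totals — days 562, floor area 20,104.
Composite weights (60% days + 40% floor area): Unit 5B 0.3631; Unit 1A 0.2838; Unit G1 0.1573; Unit PH2 0.1958.
Unrounded shares: Unit 5B 174.27; Unit 1A 136.21; Unit G1 75.52; Unit PH2 94.00.
At nearest $1: Unit 5B $174; Unit 1A $136; Unit G1 $76; Unit PH2 $94. Sum = $480.
Sum already equals the total — no adjustment.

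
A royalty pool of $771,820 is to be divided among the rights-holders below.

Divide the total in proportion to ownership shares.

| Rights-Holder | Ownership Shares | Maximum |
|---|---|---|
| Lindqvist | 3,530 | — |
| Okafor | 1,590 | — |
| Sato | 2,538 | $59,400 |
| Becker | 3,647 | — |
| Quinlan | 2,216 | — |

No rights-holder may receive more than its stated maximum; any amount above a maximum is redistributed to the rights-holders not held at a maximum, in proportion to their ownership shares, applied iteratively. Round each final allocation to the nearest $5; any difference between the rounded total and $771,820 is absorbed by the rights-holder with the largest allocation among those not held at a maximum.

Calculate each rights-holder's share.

Lindqvist: $228,975 · Okafor: $103,135 · Sato: $59,400 · Becker: $236,570 · Quinlan: $143,740

Combined ownership shares = 13,521.
Proportional shares (ignoring caps): Lindqvist 201,503.19; Okafor 90,762.06; Sato 144,876.80; Becker 208,181.91; Quinlan 126,496.05.
Cap binds for Sato ($59,400); residual $712,420 reallocated over remaining ownership shares 10,983.
Remaining shares: Lindqvist 228,975.93 → $228,975; Okafor 103,136.47 → $103,135; Becker 236,565.21 → $236,565; Quinlan 143,742.39 → $143,740.
Rounding difference +$5 applied to Becker → $236,570.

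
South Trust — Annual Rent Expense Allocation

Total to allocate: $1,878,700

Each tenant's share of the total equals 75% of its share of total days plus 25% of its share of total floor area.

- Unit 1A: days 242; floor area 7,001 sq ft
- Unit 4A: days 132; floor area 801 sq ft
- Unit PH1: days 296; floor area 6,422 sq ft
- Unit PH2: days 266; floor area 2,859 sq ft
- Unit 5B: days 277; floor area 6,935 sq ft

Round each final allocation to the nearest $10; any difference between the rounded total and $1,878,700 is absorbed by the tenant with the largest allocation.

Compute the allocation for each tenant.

Unit 1A: $418,010; Unit 4A: $169,000; Unit PH1: $469,420; Unit PH2: $364,890; Unit 5B: $457,380

Days total 1,213; floor area total 24,018.
Combined weights (75% days + 25% floor area): Unit 1A 0.2225; Unit 4A 0.0900; Unit PH1 0.2499; Unit PH2 0.1942; Unit 5B 0.2435.
Proportional shares: Unit 1A 418,013.47; Unit 4A 168,995.31; Unit PH1 469,417.64; Unit PH2 364,894.62; Unit 5B 457,378.95.
Rounded to nearest $10: Unit 1A $418,010; Unit 4A $169,000; Unit PH1 $469,420; Unit PH2 $364,890; Unit 5B $457,380. Sum = $1,878,700.
Rounded total matches; no reconciliation needed.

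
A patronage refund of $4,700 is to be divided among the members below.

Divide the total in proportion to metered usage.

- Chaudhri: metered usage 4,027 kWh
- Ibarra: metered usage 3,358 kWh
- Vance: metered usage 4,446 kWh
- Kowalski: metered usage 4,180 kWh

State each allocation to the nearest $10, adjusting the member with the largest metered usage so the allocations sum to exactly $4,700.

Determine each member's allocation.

Total metered usage = 4,027 + 3,358 + 4,446 + 4,180 = 16,011.
Unrounded shares: Chaudhri 1,182.12; Ibarra 985.73; Vance 1,305.12; Kowalski 1,227.03.
After rounding ($10): Chaudhri $1,180; Ibarra $990; Vance $1,310; Kowalski $1,230. Sum = $4,710.
Difference $4,700 − $4,710 = −$10 applied to largest metered usage (Vance): Vance becomes $1,300.

Chaudhri: $1,180; Ibarra: $990; Vance: $1,300; Kowalski: $1,230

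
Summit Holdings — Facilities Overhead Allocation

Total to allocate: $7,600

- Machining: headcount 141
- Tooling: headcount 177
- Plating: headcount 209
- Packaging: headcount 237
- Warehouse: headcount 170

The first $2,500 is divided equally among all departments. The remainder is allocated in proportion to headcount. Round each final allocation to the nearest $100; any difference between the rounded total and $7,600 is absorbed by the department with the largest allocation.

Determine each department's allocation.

Machining: $1,300 · Tooling: $1,500 · Plating: $1,600 · Packaging: $1,800 · Warehouse: $1,400

First tranche $2,500 split equally: $500 each.
Remainder $5,100 by headcount (total 934): Machining 769.91 → $800; Tooling 966.49 → $1,000; Plating 1,141.22 → $1,100; Packaging 1,294.11 → $1,300; Warehouse 928.27 → $900.
Totals: Machining $500 + $800 = $1,300; Tooling $500 + $1,000 = $1,500; Plating $500 + $1,100 = $1,600; Packaging $500 + $1,300 = $1,800; Warehouse $500 + $900 = $1,400.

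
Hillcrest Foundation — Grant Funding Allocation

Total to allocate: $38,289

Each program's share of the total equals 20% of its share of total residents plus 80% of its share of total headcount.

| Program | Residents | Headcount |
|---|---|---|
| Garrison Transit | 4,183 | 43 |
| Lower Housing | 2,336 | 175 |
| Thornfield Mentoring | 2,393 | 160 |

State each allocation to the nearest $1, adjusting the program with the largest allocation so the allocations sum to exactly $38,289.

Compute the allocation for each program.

Totals — residents 8,912, headcount 378.
Composite weights (20% residents + 80% headcount): Garrison Transit 0.1849; Lower Housing 0.4228; Thornfield Mentoring 0.3923.
Pro-rata amounts: Garrison Transit 7,078.82; Lower Housing 16,188.36; Thornfield Mentoring 15,021.82.
Rounded to nearest $1: Garrison Transit $7,079; Lower Housing $16,188; Thornfield Mentoring $15,022. Sum = $38,289.
No rounding difference to absorb.

Garrison Transit: $7,079 · Lower Housing: $16,188 · Thornfield Mentoring: $15,022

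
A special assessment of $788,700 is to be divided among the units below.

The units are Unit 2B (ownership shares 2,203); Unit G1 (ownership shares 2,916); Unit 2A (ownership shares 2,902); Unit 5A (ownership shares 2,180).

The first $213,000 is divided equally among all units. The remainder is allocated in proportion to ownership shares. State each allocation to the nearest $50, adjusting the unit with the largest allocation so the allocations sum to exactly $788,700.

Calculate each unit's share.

$213,000 shared equally gives $53,250 per unit.
Remainder $575,700 by ownership shares (total 10,201): Unit 2B 124,327.72 → $124,350; Unit G1 164,566.34 → $164,550; Unit 2A 163,776.24 → $163,800; Unit 5A 123,029.70 → $123,050.
Rounding difference −$50 on remainder applied to Unit G1.
Totals: Unit 2B $53,250 + $124,350 = $177,600; Unit G1 $53,250 + $164,500 = $217,750; Unit 2A $53,250 + $163,800 = $217,050; Unit 5A $53,250 + $123,050 = $176,300.

Unit 2B: $177,600 | Unit G1: $217,750 | Unit 2A: $217,050 | Unit 5A: $176,300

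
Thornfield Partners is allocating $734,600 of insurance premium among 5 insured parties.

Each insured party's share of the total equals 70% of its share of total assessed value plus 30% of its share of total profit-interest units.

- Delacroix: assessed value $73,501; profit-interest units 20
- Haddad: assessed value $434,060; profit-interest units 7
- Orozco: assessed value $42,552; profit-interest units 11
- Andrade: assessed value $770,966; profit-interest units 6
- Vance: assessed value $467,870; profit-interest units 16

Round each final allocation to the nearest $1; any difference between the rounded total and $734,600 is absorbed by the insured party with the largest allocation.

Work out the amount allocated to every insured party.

Assessed value total 1,788,949; profit-interest units total 60.
Combined weights (70% assessed value + 30% profit-interest units): Delacroix 0.1288; Haddad 0.2048; Orozco 0.0717; Andrade 0.3317; Vance 0.2631.
Pro-rata amounts: Delacroix 94,587.31; Haddad 150,478.30; Orozco 52,634.25; Andrade 243,646.41; Vance 193,253.73.
At nearest $1: Delacroix $94,587; Haddad $150,478; Orozco $52,634; Andrade $243,646; Vance $193,254. Sum = $734,599.
Difference $734,600 − $734,599 = +$1 applied to largest allocation (Andrade): Andrade becomes $243,647.

Delacroix: $94,587 · Haddad: $150,478 · Orozco: $52,634 · Andrade: $243,647 · Vance: $193,254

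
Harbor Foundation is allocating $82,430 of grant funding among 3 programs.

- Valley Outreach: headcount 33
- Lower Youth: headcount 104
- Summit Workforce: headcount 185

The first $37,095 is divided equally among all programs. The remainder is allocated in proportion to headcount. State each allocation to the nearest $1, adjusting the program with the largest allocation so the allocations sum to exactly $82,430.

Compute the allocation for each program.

Valley Outreach: $17,011 | Lower Youth: $27,007 | Summit Workforce: $38,412

$37,095 shared equally gives $12,365 per program.
Remainder $45,335 by headcount (total 322): Valley Outreach 4,646.13 → $4,646; Lower Youth 14,642.36 → $14,642; Summit Workforce 26,046.51 → $26,047.
Totals: Valley Outreach $12,365 + $4,646 = $17,011; Lower Youth $12,365 + $14,642 = $27,007; Summit Workforce $12,365 + $26,047 = $38,412.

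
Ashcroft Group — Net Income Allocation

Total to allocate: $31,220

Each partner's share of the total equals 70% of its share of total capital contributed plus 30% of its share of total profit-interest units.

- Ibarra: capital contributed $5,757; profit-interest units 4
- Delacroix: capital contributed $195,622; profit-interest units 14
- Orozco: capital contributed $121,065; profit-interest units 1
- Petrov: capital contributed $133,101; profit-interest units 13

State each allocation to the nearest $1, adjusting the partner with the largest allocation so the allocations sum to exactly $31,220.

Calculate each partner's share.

Capital contributed total 455,545; profit-interest units total 32.
Blended shares (70% capital contributed + 30% profit-interest units): Ibarra 0.0463; Delacroix 0.4318; Orozco 0.1954; Petrov 0.3264.
Unrounded shares: Ibarra 1,446.93; Delacroix 13,482.26; Orozco 6,100.58; Petrov 10,190.23.
At nearest $1: Ibarra $1,447; Delacroix $13,482; Orozco $6,101; Petrov $10,190. Sum = $31,220.
Sum already equals the total — no adjustment.

Ibarra: $1,447 · Delacroix: $13,482 · Orozco: $6,101 · Petrov: $10,190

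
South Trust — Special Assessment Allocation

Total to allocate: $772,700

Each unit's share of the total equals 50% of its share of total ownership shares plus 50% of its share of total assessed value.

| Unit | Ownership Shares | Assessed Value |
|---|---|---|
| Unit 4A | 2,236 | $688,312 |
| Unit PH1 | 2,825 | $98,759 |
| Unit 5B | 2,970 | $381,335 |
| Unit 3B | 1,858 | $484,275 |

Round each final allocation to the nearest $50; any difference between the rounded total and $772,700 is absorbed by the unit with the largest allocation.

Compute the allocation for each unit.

Unit 4A: $248,250 | Unit PH1: $133,450 | Unit 5B: $205,200 | Unit 3B: $185,800

Ownership shares total 9,889; assessed value total 1,652,681.
Composite weights (50% ownership shares + 50% assessed value): Unit 4A 0.3213; Unit PH1 0.1727; Unit 5B 0.2655; Unit 3B 0.2405.
Unrounded shares: Unit 4A 248,265.38; Unit PH1 133,456.03; Unit 5B 205,179.25; Unit 3B 185,799.35.
At nearest $50: Unit 4A $248,250; Unit PH1 $133,450; Unit 5B $205,200; Unit 3B $185,800. Sum = $772,700.
Rounded total matches; no reconciliation needed.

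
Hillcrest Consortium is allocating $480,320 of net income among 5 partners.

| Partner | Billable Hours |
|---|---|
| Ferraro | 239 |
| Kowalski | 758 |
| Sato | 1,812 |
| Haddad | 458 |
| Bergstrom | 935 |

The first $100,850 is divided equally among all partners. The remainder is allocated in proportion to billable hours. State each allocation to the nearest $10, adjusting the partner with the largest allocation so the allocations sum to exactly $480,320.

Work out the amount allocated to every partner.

$100,850 shared equally gives $20,170 per partner.
Remainder $379,470 by billable hours (total 4,202): Ferraro 21,583.37 → $21,580; Kowalski 68,452.70 → $68,450; Sato 163,636.28 → $163,640; Haddad 41,360.60 → $41,360; Bergstrom 84,437.04 → $84,440.
Totals: Ferraro $20,170 + $21,580 = $41,750; Kowalski $20,170 + $68,450 = $88,620; Sato $20,170 + $163,640 = $183,810; Haddad $20,170 + $41,360 = $61,530; Bergstrom $20,170 + $84,440 = $104,610.

Ferraro: $41,750 | Kowalski: $88,620 | Sato: $183,810 | Haddad: $61,530 | Bergstrom: $104,610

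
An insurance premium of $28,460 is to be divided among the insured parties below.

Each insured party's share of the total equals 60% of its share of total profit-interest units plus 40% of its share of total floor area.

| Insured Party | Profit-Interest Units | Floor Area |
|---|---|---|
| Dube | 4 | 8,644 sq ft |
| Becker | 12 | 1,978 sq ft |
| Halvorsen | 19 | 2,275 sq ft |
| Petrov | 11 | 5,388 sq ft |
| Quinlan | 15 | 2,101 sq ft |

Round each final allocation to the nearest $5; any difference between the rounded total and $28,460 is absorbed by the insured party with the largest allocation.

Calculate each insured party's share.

Dube: $5,945 | Becker: $4,465 | Halvorsen: $6,590 | Petrov: $6,090 | Quinlan: $5,370

Totals — profit-interest units 61, floor area 20,386.
Composite weights (60% profit-interest units + 40% floor area): Dube 0.2090; Becker 0.1568; Halvorsen 0.2315; Petrov 0.2139; Quinlan 0.1888.
Unrounded shares: Dube 5,946.74; Becker 4,463.77; Halvorsen 6,589.17; Petrov 6,088.06; Quinlan 5,372.26.
Rounded to nearest $5: Dube $5,945; Becker $4,465; Halvorsen $6,590; Petrov $6,090; Quinlan $5,370. Sum = $28,460.
Rounded total matches; no reconciliation needed.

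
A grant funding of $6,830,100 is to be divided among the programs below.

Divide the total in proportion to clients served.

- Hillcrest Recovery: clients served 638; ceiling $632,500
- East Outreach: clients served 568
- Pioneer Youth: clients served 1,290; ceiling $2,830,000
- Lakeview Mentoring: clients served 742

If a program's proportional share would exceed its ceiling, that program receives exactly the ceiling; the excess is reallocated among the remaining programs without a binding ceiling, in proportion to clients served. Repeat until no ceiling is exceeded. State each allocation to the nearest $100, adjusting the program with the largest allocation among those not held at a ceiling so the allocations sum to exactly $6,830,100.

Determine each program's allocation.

Hillcrest Recovery: $632,500 | East Outreach: $1,460,200 | Pioneer Youth: $2,830,000 | Lakeview Mentoring: $1,907,400

Total clients served = 3,238.
Unconstrained shares: Hillcrest Recovery 1,345,770.17; East Outreach 1,198,115.13; Pioneer Youth 2,721,071.34; Lakeview Mentoring 1,565,143.36.
Capped: Hillcrest Recovery ($632,500); residual $6,197,600 reallocated over remaining clients served 2,600.
Capped: Pioneer Youth ($2,830,000); residual $3,367,600 reallocated over remaining clients served 1,310.
Redistributed shares: East Outreach 1,460,150.23 → $1,460,200; Lakeview Mentoring 1,907,449.77 → $1,907,400.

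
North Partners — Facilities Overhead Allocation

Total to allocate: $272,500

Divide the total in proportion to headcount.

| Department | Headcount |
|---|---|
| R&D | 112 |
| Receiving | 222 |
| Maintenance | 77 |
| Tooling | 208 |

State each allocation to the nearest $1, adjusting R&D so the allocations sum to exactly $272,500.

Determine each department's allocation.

R&D: $49,306 · Receiving: $97,730 · Maintenance: $33,897 · Tooling: $91,567

Sum of headcount: 619.
Raw shares: R&D 112/619 × $272,500 = 49,305.33; Receiving 222/619 × $272,500 = 97,730.21; Maintenance 77/619 × $272,500 = 33,897.42; Tooling 208/619 × $272,500 = 91,567.04.
After rounding ($1): R&D $49,305; Receiving $97,730; Maintenance $33,897; Tooling $91,567. Sum = $272,499.
Difference $272,500 − $272,499 = +$1 applied to R&D: R&D becomes $49,306.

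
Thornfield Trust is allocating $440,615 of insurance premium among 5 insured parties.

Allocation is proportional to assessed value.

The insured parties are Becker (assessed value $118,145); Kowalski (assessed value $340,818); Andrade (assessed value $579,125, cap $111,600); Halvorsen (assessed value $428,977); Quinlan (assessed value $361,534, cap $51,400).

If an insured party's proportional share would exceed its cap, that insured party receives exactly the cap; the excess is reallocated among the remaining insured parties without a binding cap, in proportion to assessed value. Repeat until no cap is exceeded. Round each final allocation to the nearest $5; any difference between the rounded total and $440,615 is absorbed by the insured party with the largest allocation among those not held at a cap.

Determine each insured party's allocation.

Total assessed value = 1,828,599.
Proportional shares (ignoring caps): Becker 28,467.95; Kowalski 82,122.72; Andrade 139,544.63; Halvorsen 103,365.31; Quinlan 87,114.40.
Held at cap: Andrade ($111,600), Quinlan ($51,400); remaining pool $277,615 reallocated over remaining assessed value 887,940.
Remaining shares: Becker 36,938.11 → $36,940; Kowalski 106,556.96 → $106,555; Halvorsen 134,119.93 → $134,120.

Becker: $36,940 · Kowalski: $106,555 · Andrade: $111,600 · Halvorsen: $134,120 · Quinlan: $51,400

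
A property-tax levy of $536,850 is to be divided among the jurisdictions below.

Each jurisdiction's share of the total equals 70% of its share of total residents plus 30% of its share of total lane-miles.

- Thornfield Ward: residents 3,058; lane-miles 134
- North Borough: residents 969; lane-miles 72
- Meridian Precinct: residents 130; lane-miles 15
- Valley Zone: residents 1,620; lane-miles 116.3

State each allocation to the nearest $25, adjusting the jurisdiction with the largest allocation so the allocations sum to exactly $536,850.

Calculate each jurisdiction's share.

Residents total 5,777; lane-miles total 337.3.
Blended shares (70% residents + 30% lane-miles): Thornfield Ward 0.4897; North Borough 0.1815; Meridian Precinct 0.0291; Valley Zone 0.2997.
Unrounded shares: Thornfield Ward 262,906.22; North Borough 97,412.42; Meridian Precinct 15,618.77; Valley Zone 160,912.59.
After rounding ($25): Thornfield Ward $262,900; North Borough $97,400; Meridian Precinct $15,625; Valley Zone $160,925. Sum = $536,850.
Rounded total matches; no reconciliation needed.

Thornfield Ward: $262,900 | North Borough: $97,400 | Meridian Precinct: $15,625 | Valley Zone: $160,925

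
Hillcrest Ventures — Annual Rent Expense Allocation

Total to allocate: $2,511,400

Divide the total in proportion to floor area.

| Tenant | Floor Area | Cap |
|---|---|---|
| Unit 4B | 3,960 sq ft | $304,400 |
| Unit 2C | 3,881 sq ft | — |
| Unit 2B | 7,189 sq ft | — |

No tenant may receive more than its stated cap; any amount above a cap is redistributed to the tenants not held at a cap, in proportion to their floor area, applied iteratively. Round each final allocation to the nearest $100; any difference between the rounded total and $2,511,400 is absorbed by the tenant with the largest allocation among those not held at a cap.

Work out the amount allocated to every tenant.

Combined floor area = 15,030.
Proportional shares (ignoring caps): Unit 4B 661,686.23; Unit 2C 648,485.92; Unit 2B 1,201,227.85.
Cap binds for Unit 4B ($304,400); balance $2,207,000 reallocated over remaining floor area 11,070.
Redistributed shares: Unit 2C 773,745.89 → $773,700; Unit 2B 1,433,254.11 → $1,433,300.

Unit 4B: $304,400 | Unit 2C: $773,700 | Unit 2B: $1,433,300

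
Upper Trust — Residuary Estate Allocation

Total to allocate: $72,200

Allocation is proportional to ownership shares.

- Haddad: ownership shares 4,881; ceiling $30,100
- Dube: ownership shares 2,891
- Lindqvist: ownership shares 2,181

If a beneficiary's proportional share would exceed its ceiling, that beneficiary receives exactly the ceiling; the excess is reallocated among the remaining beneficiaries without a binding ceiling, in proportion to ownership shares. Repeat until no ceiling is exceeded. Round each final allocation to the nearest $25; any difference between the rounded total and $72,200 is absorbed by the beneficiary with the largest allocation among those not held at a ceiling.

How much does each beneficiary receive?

Combined ownership shares = 9,953.
Pro-rata shares before constraints: Haddad 35,407.23; Dube 20,971.59; Lindqvist 15,821.18.
Capped: Haddad ($30,100); residual $42,100 reallocated over remaining ownership shares 5,072.
Redistributed shares: Dube 23,996.67 → $24,000; Lindqvist 18,103.33 → $18,100.

Haddad: $30,100; Dube: $24,000; Lindqvist: $18,100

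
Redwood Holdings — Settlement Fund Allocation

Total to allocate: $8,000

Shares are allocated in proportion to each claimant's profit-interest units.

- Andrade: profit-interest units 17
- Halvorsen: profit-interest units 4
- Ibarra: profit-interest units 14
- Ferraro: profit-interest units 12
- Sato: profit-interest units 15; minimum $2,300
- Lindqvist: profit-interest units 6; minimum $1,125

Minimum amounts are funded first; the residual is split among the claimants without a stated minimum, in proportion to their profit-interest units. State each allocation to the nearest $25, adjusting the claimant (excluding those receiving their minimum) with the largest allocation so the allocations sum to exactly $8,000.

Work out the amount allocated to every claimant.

Guaranteed amounts: Sato $2,300; Lindqvist $1,125. Balance $4,575.
Balance split over remaining profit-interest units 47: Andrade 1,654.79 → $1,650; Halvorsen 389.36 → $400; Ibarra 1,362.77 → $1,375; Ferraro 1,168.09 → $1,175.
Rounding difference −$25 applied to Andrade → $1,625.

Andrade: $1,625 · Halvorsen: $400 · Ibarra: $1,375 · Ferraro: $1,175 · Sato: $2,300 · Lindqvist: $1,125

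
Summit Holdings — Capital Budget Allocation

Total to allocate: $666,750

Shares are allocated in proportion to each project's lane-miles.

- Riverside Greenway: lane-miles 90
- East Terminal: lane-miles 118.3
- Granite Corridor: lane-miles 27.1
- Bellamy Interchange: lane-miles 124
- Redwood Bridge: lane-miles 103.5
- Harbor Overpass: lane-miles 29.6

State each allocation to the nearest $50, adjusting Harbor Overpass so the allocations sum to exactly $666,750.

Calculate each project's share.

Riverside Greenway: $121,850 | East Terminal: $160,150 | Granite Corridor: $36,700 | Bellamy Interchange: $167,850 | Redwood Bridge: $140,100 | Harbor Overpass: $40,100

Lane-miles total: 492.5.
Pro-rata amounts: Riverside Greenway 90/492.5 × $666,750 = 121,842.64; East Terminal 118.3/492.5 × $666,750 = 160,155.38; Granite Corridor 27.1/492.5 × $666,750 = 36,688.17; Bellamy Interchange 124/492.5 × $666,750 = 167,872.08; Redwood Bridge 103.5/492.5 × $666,750 = 140,119.04; Harbor Overpass 29.6/492.5 × $666,750 = 40,072.69.
At nearest $50: Riverside Greenway $121,850; East Terminal $160,150; Granite Corridor $36,700; Bellamy Interchange $167,850; Redwood Bridge $140,100; Harbor Overpass $40,050. Sum = $666,700.
Difference $666,750 − $666,700 = +$50 applied to Harbor Overpass: Harbor Overpass becomes $40,100.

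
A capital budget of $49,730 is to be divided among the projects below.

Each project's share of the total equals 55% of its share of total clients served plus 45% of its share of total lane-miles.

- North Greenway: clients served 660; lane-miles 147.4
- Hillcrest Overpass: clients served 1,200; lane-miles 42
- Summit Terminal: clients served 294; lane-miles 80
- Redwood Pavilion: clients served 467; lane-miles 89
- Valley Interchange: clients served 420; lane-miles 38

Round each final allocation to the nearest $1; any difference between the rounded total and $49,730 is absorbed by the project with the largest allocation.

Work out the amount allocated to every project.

North Greenway: $14,257 · Hillcrest Overpass: $13,164 · Summit Terminal: $7,161 · Redwood Pavilion: $9,225 · Valley Interchange: $5,923

Totals — clients served 3,041, lane-miles 396.4.
Composite weights (55% clients served + 45% lane-miles): North Greenway 0.2867; Hillcrest Overpass 0.2647; Summit Terminal 0.1440; Redwood Pavilion 0.1855; Valley Interchange 0.1191.
Pro-rata amounts: North Greenway 14,257.57; Hillcrest Overpass 13,164.18; Summit Terminal 7,160.66; Redwood Pavilion 9,224.75; Valley Interchange 5,922.85.
At nearest $1: North Greenway $14,258; Hillcrest Overpass $13,164; Summit Terminal $7,161; Redwood Pavilion $9,225; Valley Interchange $5,923. Sum = $49,731.
Difference $49,730 − $49,731 = −$1 applied to largest allocation (North Greenway): North Greenway becomes $14,257.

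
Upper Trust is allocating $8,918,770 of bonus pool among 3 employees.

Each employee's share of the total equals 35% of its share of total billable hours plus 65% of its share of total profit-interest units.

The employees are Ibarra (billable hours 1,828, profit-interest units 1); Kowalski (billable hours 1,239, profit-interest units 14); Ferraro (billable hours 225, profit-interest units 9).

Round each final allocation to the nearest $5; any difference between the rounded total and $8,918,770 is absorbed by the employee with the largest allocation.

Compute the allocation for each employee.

Ibarra: $1,974,910 · Kowalski: $4,556,560 · Ferraro: $2,387,300

Totals — billable hours 3,292, profit-interest units 24.
Blended shares (35% billable hours + 65% profit-interest units): Ibarra 0.2214; Kowalski 0.5109; Ferraro 0.2677.
Unrounded shares: Ibarra 1,974,912.43; Kowalski 4,556,555.88; Ferraro 2,387,301.69.
Rounded to nearest $5: Ibarra $1,974,910; Kowalski $4,556,555; Ferraro $2,387,300. Sum = $8,918,765.
Difference $8,918,770 − $8,918,765 = +$5 applied to largest allocation (Kowalski): Kowalski becomes $4,556,560.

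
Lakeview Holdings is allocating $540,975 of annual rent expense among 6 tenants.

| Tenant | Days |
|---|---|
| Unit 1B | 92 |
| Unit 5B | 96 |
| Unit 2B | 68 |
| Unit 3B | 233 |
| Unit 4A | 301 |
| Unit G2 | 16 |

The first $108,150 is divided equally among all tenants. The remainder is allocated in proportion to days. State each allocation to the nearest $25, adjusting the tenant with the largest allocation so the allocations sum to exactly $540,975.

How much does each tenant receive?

Unit 1B: $67,425 | Unit 5B: $69,575 | Unit 2B: $54,550 | Unit 3B: $143,150 | Unit 4A: $179,650 | Unit G2: $26,625

Equal tier: $108,150 ÷ 6 = $18,025 apiece.
Remainder $432,825 by days (total 806): Unit 1B 49,404.34 → $49,400; Unit 5B 51,552.36 → $51,550; Unit 2B 36,516.25 → $36,525; Unit 3B 125,121.87 → $125,125; Unit 4A 161,638.12 → $161,650; Unit G2 8,592.06 → $8,600.
Rounding difference −$25 on remainder applied to Unit 4A.
Totals: Unit 1B $18,025 + $49,400 = $67,425; Unit 5B $18,025 + $51,550 = $69,575; Unit 2B $18,025 + $36,525 = $54,550; Unit 3B $18,025 + $125,125 = $143,150; Unit 4A $18,025 + $161,625 = $179,650; Unit G2 $18,025 + $8,600 = $26,625.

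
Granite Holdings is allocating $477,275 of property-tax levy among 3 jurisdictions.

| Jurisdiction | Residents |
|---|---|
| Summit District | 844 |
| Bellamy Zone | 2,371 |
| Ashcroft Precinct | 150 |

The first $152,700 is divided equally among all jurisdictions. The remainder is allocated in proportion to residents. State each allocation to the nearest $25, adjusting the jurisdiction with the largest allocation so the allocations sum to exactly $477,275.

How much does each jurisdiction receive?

Summit District: $132,300; Bellamy Zone: $279,600; Ashcroft Precinct: $65,375

First tranche $152,700 split equally: $50,900 each.
Remainder $324,575 by residents (total 3,365): Summit District 81,409.00 → $81,400; Bellamy Zone 228,697.57 → $228,700; Ashcroft Precinct 14,468.42 → $14,475.
Totals: Summit District $50,900 + $81,400 = $132,300; Bellamy Zone $50,900 + $228,700 = $279,600; Ashcroft Precinct $50,900 + $14,475 = $65,375.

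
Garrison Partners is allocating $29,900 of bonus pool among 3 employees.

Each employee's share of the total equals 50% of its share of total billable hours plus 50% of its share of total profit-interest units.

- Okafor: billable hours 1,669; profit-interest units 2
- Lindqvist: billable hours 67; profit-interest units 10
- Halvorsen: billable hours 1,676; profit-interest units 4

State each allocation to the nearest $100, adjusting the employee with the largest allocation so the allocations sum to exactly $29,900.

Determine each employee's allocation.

Okafor: $9,200; Lindqvist: $9,600; Halvorsen: $11,100

Billable hours total 3,412; profit-interest units total 16.
Combined weights (50% billable hours + 50% profit-interest units): Okafor 0.3071; Lindqvist 0.3223; Halvorsen 0.3706.
Pro-rata amounts: Okafor 9,181.63; Lindqvist 9,637.32; Halvorsen 11,081.05.
Rounded to nearest $100: Okafor $9,200; Lindqvist $9,600; Halvorsen $11,100. Sum = $29,900.
Rounded total matches; no reconciliation needed.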